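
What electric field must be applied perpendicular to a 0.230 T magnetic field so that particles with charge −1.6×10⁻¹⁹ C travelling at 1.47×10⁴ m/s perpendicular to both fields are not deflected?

For straight-line motion qE = qvB, so E = vB.
E = 1.47×10⁴ × 0.230 = 3380 V/m.

E = 3380 V/m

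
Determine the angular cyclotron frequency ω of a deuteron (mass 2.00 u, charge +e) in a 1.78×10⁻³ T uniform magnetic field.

ω ≈ 8.58×10⁴ rad/s

ω = |q|B/m.
ω = (1.602×10⁻¹⁹)(1.78×10⁻³)/3.322×10⁻²⁷ ≈ 8.58×10⁴ rad/s.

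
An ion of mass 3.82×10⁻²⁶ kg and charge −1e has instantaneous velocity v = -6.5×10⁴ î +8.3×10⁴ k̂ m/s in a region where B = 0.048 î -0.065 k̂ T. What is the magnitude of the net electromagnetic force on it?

v×B = (0, -241, 0) N/C.
F = q v×B = (−1.602×10⁻¹⁹ C)·(0, -241, 0) = (0, 3.86×10⁻¹⁷, 0) N.
|F| = 3.86×10⁻¹⁷ N.

|F| ≈ 3.86×10⁻¹⁷ N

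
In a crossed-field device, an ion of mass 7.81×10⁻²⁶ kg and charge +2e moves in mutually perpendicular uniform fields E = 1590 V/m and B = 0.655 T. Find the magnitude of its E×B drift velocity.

In crossed fields the guiding centre drifts at v_d = |E×B|/B² = E/B, independent of charge and mass.
v_d = 1590/0.655 = 2430 m/s.

v_d ≈ 2430 m/s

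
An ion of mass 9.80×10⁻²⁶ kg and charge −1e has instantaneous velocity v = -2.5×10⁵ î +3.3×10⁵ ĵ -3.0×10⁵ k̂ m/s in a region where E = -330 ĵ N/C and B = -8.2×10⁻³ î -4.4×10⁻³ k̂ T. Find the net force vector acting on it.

v×B = (-1450, 1360, 2710) N/C.
E + v×B = (-1450, 1030, 2710) N/C.
F = q(E + v×B) = (−1.602×10⁻¹⁹ C)·(-1450, 1030, 2710) = (2.33×10⁻¹⁶, -1.65×10⁻¹⁶, -4.34×10⁻¹⁶) N.

F ≈ (2.33×10⁻¹⁶, -1.65×10⁻¹⁶, -4.34×10⁻¹⁶) N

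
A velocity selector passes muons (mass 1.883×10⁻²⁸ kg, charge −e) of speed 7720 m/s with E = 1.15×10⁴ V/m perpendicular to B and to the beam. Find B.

B = 1.49 T

Balance of forces in the selector: qE = qvB ⇒ B = E/v.
B = 1.15×10⁴/7720 = 1.49 T.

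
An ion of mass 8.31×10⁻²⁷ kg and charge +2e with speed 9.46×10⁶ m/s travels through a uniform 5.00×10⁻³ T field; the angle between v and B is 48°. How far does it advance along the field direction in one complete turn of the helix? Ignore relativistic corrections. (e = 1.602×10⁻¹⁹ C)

v∥ = v cosθ = 9.46×10⁶·cos48° ≈ 6.330×10⁶ m/s.
T = 2πm/(|q|B) = 2π(8.31×10⁻²⁷)/((3.204×10⁻¹⁹)(5.00×10⁻³)) ≈ 3.259×10⁻⁵ s.
pitch = v∥ T = (6.330×10⁶)(3.259×10⁻⁵) ≈ 206 m.

p ≈ 206 m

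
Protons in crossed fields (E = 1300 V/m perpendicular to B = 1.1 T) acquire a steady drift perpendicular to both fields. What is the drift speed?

The steady drift has the magnetic force balancing the electric force, so v_d = E/B.
v_d = 1300/1.1 = 1200 m/s.

v_d ≈ 1200 m/s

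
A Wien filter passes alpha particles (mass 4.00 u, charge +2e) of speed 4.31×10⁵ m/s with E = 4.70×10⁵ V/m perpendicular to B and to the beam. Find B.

Balance of forces in the selector: qE = qvB ⇒ B = E/v.
B = 4.70×10⁵/4.31×10⁵ = 1.09 T.

B = 1.09 T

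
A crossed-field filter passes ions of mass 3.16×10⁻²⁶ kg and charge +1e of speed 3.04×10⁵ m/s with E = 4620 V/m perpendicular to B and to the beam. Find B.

Balance of forces in the selector: qE = qvB ⇒ B = E/v.
B = 4620/3.04×10⁵ = 0.0152 T.

B = 0.0152 T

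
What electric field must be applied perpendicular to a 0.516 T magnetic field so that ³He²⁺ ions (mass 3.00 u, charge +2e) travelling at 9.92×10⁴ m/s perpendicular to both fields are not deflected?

For straight-line motion qE = qvB, so E = vB.
E = 9.92×10⁴ × 0.516 = 5.12×10⁴ V/m.

E = 5.12×10⁴ V/m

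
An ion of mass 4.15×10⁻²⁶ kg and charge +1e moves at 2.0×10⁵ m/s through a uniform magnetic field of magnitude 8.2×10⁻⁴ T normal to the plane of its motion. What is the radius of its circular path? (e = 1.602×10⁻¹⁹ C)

r ≈ 63 m

The magnetic force provides the centripetal force: |q|vB = mv²/r.
r = mv/(|q|B) = (4.15×10⁻²⁶)(2.0×10⁵)/((1.602×10⁻¹⁹)(8.2×10⁻⁴)) ≈ 63 m.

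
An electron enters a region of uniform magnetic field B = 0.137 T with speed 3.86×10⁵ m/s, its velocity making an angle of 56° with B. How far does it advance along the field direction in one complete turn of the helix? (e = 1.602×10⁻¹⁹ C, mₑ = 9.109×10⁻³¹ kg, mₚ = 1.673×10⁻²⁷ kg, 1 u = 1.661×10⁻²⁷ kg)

v∥ = v cosθ = 3.86×10⁵·cos56° ≈ 2.158×10⁵ m/s.
T = 2πm/(|q|B) = 2π(9.109×10⁻³¹)/((1.602×10⁻¹⁹)(0.137)) ≈ 2.608×10⁻¹⁰ s.
pitch = v∥ T = (2.158×10⁵)(2.608×10⁻¹⁰) ≈ 5.63×10⁻⁵ m.

p ≈ 5.63×10⁻⁵ m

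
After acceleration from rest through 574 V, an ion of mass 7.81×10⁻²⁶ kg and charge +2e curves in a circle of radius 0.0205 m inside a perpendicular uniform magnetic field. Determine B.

B ≈ 0.816 T

v = √(2|q|V/m) = √(2·3.204×10⁻¹⁹·574/7.81×10⁻²⁶) ≈ 6.863×10⁴ m/s.
B = mv/(|q|r) = (7.81×10⁻²⁶)(6.863×10⁴)/((3.204×10⁻¹⁹)(0.0205)) ≈ 0.816 T.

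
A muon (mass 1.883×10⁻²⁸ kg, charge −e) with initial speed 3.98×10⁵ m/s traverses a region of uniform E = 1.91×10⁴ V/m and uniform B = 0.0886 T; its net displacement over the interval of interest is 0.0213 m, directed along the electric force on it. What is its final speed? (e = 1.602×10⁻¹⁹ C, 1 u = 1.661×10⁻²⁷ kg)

v_f ≈ 9.22×10⁵ m/s

B does no work; ΔKE = |q|E d.
½mv_f² = ½mv₀² + |q|Ed = ½(1.883×10⁻²⁸)(3.98×10⁵)² + (1.602×10⁻¹⁹)(1.91×10⁴)(0.0213) ≈ 1.491×10⁻¹⁷ J + 6.517×10⁻¹⁷ J ≈ 8.009×10⁻¹⁷ J.
v_f = √(2·8.009×10⁻¹⁷/1.883×10⁻²⁸) ≈ 9.22×10⁵ m/s.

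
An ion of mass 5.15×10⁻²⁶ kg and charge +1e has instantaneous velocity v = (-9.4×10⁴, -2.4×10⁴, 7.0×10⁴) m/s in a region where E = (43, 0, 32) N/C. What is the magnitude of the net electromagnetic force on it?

Only an electric field acts, so F = qE = (1.602×10⁻¹⁹ C)·(43.0, 0, 32.0) = (6.89×10⁻¹⁸, 0, 5.13×10⁻¹⁸) N.
|F| = 8.59×10⁻¹⁸ N.

|F| ≈ 8.59×10⁻¹⁸ N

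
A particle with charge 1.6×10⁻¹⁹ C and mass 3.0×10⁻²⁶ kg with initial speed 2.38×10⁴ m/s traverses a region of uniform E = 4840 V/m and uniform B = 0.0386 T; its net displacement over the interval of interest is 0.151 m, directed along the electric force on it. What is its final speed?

v_f ≈ 9.14×10⁴ m/s

B does no work; ΔKE = |q|E d.
½mv_f² = ½mv₀² + |q|Ed = ½(3.0×10⁻²⁶)(2.38×10⁴)² + (1.6×10⁻¹⁹)(4840)(0.151) ≈ 8.497×10⁻¹⁸ J + 1.169×10⁻¹⁶ J ≈ 1.254×10⁻¹⁶ J.
v_f = √(2·1.254×10⁻¹⁶/3.0×10⁻²⁶) ≈ 9.14×10⁴ m/s.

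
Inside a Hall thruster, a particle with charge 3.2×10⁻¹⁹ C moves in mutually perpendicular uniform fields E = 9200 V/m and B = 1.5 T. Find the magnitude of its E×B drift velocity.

v_d ≈ 6100 m/s

The E×B drift speed is v_d = E/B.
v_d = 9200/1.5 = 6100 m/s.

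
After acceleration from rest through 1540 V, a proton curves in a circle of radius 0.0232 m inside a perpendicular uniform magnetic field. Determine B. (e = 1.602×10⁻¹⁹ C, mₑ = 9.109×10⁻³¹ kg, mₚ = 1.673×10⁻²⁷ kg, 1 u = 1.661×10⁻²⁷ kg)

v = √(2|q|V/m) = √(2·1.602×10⁻¹⁹·1540/1.673×10⁻²⁷) ≈ 5.431×10⁵ m/s.
B = mv/(|q|r) = (1.673×10⁻²⁷)(5.431×10⁵)/((1.602×10⁻¹⁹)(0.0232)) ≈ 0.244 T.

B ≈ 0.244 T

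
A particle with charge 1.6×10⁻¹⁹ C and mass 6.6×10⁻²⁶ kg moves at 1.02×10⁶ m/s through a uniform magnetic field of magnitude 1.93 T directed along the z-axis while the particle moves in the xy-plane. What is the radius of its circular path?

r ≈ 0.218 m

The magnetic force provides the centripetal force: |q|vB = mv²/r.
r = mv/(|q|B) = (6.6×10⁻²⁶)(1.02×10⁶)/((1.6×10⁻¹⁹)(1.93)) ≈ 0.218 m.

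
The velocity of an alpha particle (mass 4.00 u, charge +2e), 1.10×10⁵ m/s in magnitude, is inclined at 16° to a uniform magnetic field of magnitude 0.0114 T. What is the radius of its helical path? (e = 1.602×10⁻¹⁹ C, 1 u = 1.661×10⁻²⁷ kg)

r ≈ 0.0552 m

v⊥ = v sinθ = 1.10×10⁵·sin16° ≈ 3.032×10⁴ m/s.
r = m v⊥/(|q|B) = (6.644×10⁻²⁷)(3.032×10⁴)/((3.204×10⁻¹⁹)(0.0114)) ≈ 0.0552 m.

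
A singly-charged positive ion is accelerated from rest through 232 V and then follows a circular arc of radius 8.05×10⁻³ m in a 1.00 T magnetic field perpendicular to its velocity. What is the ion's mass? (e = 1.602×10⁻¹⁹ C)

m ≈ 2.24×10⁻²⁶ kg

Combine |q|V = ½mv² and r = mv/(|q|B): eliminate v to get m = qB²r²/(2V).
m = (1.602×10⁻¹⁹)(1.00)²(8.05×10⁻³)²/(2·232) ≈ 2.24×10⁻²⁶ kg.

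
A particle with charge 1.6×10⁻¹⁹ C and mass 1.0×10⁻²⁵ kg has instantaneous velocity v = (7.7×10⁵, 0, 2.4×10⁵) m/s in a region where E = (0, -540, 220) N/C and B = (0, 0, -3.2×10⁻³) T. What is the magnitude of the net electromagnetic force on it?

|F| ≈ 3.10×10⁻¹⁶ N

v×B = (0, 2460, 0) N/C.
E + v×B = (0, 1920, 220) N/C.
F = q(E + v×B) = (1.6×10⁻¹⁹ C)·(0, 1920, 220) = (0, 3.08×10⁻¹⁶, 3.52×10⁻¹⁷) N.
|F| = 3.10×10⁻¹⁶ N.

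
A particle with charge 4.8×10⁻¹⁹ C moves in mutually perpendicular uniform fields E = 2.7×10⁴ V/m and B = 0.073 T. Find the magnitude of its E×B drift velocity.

v_d ≈ 3.7×10⁵ m/s

In crossed fields the guiding centre drifts at v_d = |E×B|/B² = E/B, independent of charge and mass.
v_d = 2.7×10⁴/0.073 = 3.7×10⁵ m/s.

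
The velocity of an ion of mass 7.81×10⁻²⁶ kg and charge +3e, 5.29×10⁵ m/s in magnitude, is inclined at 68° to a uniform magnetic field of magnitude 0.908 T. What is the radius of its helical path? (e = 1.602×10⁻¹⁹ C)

v⊥ = v sinθ = 5.29×10⁵·sin68° ≈ 4.905×10⁵ m/s.
r = m v⊥/(|q|B) = (7.81×10⁻²⁶)(4.905×10⁵)/((4.806×10⁻¹⁹)(0.908)) ≈ 0.0878 m.

r ≈ 0.0878 m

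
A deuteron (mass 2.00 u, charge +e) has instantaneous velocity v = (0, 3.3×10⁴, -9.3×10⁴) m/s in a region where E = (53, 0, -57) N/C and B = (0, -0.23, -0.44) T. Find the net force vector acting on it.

v×B = (-3.59×10⁴, 0, 0) N/C.
E + v×B = (-3.59×10⁴, 0, -57.0) N/C.
F = q(E + v×B) = (1.602×10⁻¹⁹ C)·(-3.59×10⁴, 0, -57.0) = (-5.74×10⁻¹⁵, 0, -9.13×10⁻¹⁸) N.

F ≈ (-5.74×10⁻¹⁵, 0, -9.13×10⁻¹⁸) N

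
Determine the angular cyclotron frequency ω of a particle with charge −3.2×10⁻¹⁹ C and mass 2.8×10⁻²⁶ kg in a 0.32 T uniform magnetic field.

ω ≈ 3.7×10⁶ rad/s

ω = |q|B/m.
ω = (3.2×10⁻¹⁹)(0.32)/2.8×10⁻²⁶ ≈ 3.7×10⁶ rad/s.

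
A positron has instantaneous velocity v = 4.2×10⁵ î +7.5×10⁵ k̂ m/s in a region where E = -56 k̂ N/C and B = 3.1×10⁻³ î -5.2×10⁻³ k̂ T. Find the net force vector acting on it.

F ≈ (0, 7.22×10⁻¹⁶, -8.97×10⁻¹⁸) N

v×B = (0, 4510, 0) N/C.
E + v×B = (0, 4510, -56.0) N/C.
F = q(E + v×B) = (1.602×10⁻¹⁹ C)·(0, 4510, -56.0) = (0, 7.22×10⁻¹⁶, -8.97×10⁻¹⁸) N.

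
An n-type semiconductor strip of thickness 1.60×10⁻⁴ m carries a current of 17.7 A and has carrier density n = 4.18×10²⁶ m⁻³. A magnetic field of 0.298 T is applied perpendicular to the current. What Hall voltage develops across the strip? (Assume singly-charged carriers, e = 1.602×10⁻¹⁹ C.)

V_H = IB/(n e t).
V_H = (17.7)(0.298)/((4.18×10²⁶)(1.602×10⁻¹⁹)(1.60×10⁻⁴)) ≈ 4.92×10⁻⁴ V.

V_H ≈ 4.92×10⁻⁴ V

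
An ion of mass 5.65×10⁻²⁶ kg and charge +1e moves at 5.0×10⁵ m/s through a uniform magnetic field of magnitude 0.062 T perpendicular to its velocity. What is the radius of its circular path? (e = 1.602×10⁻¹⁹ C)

The magnetic force provides the centripetal force: |q|vB = mv²/r.
r = mv/(|q|B) = (5.65×10⁻²⁶)(5.0×10⁵)/((1.602×10⁻¹⁹)(0.062)) ≈ 2.8 m.

r ≈ 2.8 m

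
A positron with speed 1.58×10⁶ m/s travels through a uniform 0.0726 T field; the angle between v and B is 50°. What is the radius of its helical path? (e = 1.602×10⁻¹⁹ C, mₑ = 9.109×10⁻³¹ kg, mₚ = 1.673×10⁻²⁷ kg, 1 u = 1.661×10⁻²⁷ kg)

v⊥ = v sinθ = 1.58×10⁶·sin50° ≈ 1.210×10⁶ m/s.
r = m v⊥/(|q|B) = (9.109×10⁻³¹)(1.210×10⁶)/((1.602×10⁻¹⁹)(0.0726)) ≈ 9.48×10⁻⁵ m.

r ≈ 9.48×10⁻⁵ m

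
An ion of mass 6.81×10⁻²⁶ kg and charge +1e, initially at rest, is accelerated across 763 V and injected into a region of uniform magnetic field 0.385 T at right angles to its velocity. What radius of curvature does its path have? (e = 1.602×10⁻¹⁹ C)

Acceleration: |q|V = ½mv² ⇒ v = √(2|q|V/m) = √(2·1.602×10⁻¹⁹·763/6.81×10⁻²⁶) ≈ 5.991×10⁴ m/s.
In the field: r = mv/(|q|B) = (6.81×10⁻²⁶)(5.991×10⁴)/((1.602×10⁻¹⁹)(0.385)) ≈ 0.0662 m.

r ≈ 0.0662 m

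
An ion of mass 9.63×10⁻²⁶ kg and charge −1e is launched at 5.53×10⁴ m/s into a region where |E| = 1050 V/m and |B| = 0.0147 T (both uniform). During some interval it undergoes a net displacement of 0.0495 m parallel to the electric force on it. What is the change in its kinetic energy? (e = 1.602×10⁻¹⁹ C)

The magnetic force is always ⟂ v and does no work; only the electric force changes KE.
ΔKE = F_E · d = |q|E d = (1.602×10⁻¹⁹)(1050)(0.0495) ≈ 8.33×10⁻¹⁸ J.

ΔKE ≈ 8.33×10⁻¹⁸ J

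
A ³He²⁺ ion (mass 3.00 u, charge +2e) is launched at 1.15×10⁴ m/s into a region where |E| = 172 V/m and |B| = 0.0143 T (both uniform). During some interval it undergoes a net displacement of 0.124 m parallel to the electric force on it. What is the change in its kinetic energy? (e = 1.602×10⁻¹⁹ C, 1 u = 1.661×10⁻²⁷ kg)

The magnetic force is always ⟂ v and does no work; only the electric force changes KE.
ΔKE = F_E · d = |q|E d = (3.204×10⁻¹⁹)(172)(0.124) ≈ 6.83×10⁻¹⁸ J.

ΔKE ≈ 6.83×10⁻¹⁸ J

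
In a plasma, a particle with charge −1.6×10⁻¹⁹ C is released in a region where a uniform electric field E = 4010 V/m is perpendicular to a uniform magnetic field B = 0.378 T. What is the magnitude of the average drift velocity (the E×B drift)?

In crossed fields the guiding centre drifts at v_d = |E×B|/B² = E/B, independent of charge and mass.
v_d = 4010/0.378 = 1.06×10⁴ m/s.

v_d ≈ 1.06×10⁴ m/s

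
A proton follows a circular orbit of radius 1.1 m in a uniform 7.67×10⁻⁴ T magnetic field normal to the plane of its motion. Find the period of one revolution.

The cyclotron period depends only on m, q, B: T = 2πm/(|q|B).
T = 2π(1.673×10⁻²⁷)/((1.602×10⁻¹⁹)(7.67×10⁻⁴)) ≈ 8.55×10⁻⁵ s.

T ≈ 8.55×10⁻⁵ s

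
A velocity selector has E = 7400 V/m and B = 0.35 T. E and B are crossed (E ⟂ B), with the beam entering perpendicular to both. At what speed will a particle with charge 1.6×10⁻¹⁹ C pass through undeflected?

Straight-line motion ⇒ electric and magnetic forces cancel, so E = vB.
v = E/B = 7400/0.35 = 2.1×10⁴ m/s.

v = 2.1×10⁴ m/s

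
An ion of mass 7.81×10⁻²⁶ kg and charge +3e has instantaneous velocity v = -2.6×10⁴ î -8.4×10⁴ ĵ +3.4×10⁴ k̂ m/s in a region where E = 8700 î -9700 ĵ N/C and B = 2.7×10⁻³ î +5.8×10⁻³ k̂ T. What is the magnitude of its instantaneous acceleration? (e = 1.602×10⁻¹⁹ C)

|a| ≈ 7.71×10¹⁰ m/s²

v×B = (-487, 243, 227) N/C.
E + v×B = (8210, -9460, 227) N/C.
F = q(E + v×B) = (4.806×10⁻¹⁹ C)·(8210, -9460, 227) = (3.95×10⁻¹⁵, -4.55×10⁻¹⁵, 1.09×10⁻¹⁶) N.
|a| = |F|/m = 6.021×10⁻¹⁵/7.81×10⁻²⁶ ≈ 7.71×10¹⁰ m/s².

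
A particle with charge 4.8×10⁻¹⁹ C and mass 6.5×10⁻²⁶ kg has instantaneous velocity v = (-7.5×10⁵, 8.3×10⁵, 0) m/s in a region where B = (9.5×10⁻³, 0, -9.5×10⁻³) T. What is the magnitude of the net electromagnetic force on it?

|F| ≈ 6.35×10⁻¹⁵ N

v×B = (-7880, -7120, -7880) N/C.
F = q v×B = (4.8×10⁻¹⁹ C)·(-7880, -7120, -7880) = (-3.78×10⁻¹⁵, -3.42×10⁻¹⁵, -3.78×10⁻¹⁵) N.
|F| = 6.35×10⁻¹⁵ N.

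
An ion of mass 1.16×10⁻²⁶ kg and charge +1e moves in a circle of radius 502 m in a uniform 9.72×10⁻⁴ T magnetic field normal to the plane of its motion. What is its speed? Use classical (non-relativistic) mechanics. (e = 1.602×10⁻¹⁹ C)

v ≈ 6.74×10⁶ m/s

From |q|vB = mv²/r, v = |q|Br/m.
v = (1.602×10⁻¹⁹)(9.72×10⁻⁴)(502)/1.16×10⁻²⁶ ≈ 6.74×10⁶ m/s.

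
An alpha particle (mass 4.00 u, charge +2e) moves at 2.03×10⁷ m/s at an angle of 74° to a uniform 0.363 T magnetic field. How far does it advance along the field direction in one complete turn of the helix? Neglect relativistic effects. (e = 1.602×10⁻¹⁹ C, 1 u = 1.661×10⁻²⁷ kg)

v∥ = v cosθ = 2.03×10⁷·cos74° ≈ 5.595×10⁶ m/s.
T = 2πm/(|q|B) = 2π(6.644×10⁻²⁷)/((3.204×10⁻¹⁹)(0.363)) ≈ 3.589×10⁻⁷ s.
pitch = v∥ T = (5.595×10⁶)(3.589×10⁻⁷) ≈ 2.01 m.

p ≈ 2.01 m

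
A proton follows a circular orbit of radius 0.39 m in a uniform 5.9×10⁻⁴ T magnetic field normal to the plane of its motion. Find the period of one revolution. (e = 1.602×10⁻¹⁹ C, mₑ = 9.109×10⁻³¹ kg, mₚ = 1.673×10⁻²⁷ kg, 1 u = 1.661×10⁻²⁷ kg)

T ≈ 1.1×10⁻⁴ s

The cyclotron period depends only on m, q, B: T = 2πm/(|q|B).
T = 2π(1.673×10⁻²⁷)/((1.602×10⁻¹⁹)(5.9×10⁻⁴)) ≈ 1.1×10⁻⁴ s.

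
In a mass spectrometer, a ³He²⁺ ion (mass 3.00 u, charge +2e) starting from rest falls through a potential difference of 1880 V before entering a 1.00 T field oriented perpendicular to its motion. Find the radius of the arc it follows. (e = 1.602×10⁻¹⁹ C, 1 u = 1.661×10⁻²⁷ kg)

r ≈ 7.65×10⁻³ m

Acceleration: |q|V = ½mv² ⇒ v = √(2|q|V/m) = √(2·3.204×10⁻¹⁹·1880/4.983×10⁻²⁷) ≈ 4.917×10⁵ m/s.
In the field: r = mv/(|q|B) = (4.983×10⁻²⁷)(4.917×10⁵)/((3.204×10⁻¹⁹)(1.00)) ≈ 7.65×10⁻³ m.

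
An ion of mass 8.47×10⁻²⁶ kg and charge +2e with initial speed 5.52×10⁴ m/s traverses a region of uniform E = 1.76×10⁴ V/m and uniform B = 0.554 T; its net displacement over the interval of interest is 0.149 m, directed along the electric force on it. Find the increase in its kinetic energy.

ΔKE ≈ 8.40×10⁻¹⁶ J

The magnetic force is always ⟂ v and does no work; only the electric force changes KE.
ΔKE = F_E · d = |q|E d = (3.204×10⁻¹⁹)(1.76×10⁴)(0.149) ≈ 8.40×10⁻¹⁶ J.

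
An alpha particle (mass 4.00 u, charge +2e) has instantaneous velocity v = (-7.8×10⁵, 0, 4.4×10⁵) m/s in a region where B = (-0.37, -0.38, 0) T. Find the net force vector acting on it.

F ≈ (5.36×10⁻¹⁴, -5.22×10⁻¹⁴, 9.50×10⁻¹⁴) N

v×B = (1.67×10⁵, -1.63×10⁵, 2.96×10⁵) N/C.
F = q v×B = (3.204×10⁻¹⁹ C)·(1.67×10⁵, -1.63×10⁵, 2.96×10⁵) = (5.36×10⁻¹⁴, -5.22×10⁻¹⁴, 9.50×10⁻¹⁴) N.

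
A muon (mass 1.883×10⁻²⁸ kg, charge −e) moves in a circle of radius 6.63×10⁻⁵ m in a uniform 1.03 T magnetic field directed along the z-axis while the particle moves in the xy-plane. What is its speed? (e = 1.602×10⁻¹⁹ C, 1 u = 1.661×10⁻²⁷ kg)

v ≈ 5.81×10⁴ m/s

From |q|vB = mv²/r, v = |q|Br/m.
v = (1.602×10⁻¹⁹)(1.03)(6.63×10⁻⁵)/1.883×10⁻²⁸ ≈ 5.81×10⁴ m/s.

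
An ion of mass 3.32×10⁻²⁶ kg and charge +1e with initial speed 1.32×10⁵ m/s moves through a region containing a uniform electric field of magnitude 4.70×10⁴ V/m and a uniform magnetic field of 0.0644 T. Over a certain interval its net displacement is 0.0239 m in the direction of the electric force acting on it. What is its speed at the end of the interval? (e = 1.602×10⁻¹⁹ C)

v_f ≈ 1.68×10⁵ m/s

B does no work; ΔKE = |q|E d.
½mv_f² = ½mv₀² + |q|Ed = ½(3.32×10⁻²⁶)(1.32×10⁵)² + (1.602×10⁻¹⁹)(4.70×10⁴)(0.0239) ≈ 2.892×10⁻¹⁶ J + 1.800×10⁻¹⁶ J ≈ 4.692×10⁻¹⁶ J.
v_f = √(2·4.692×10⁻¹⁶/3.32×10⁻²⁶) ≈ 1.68×10⁵ m/s.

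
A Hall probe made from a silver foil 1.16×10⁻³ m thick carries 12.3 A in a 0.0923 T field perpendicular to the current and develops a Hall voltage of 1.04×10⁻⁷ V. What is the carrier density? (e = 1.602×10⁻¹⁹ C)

n ≈ 5.87×10²⁸ m⁻³

From V_H = IB/(n e t), n = IB/(V_H e t).
n = (12.3)(0.0923)/((1.04×10⁻⁷)(1.602×10⁻¹⁹)(1.16×10⁻³)) ≈ 5.87×10²⁸ m⁻³.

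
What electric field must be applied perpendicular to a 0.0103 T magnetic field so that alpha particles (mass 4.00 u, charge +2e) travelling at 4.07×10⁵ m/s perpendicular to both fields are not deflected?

E = 4190 V/m

For straight-line motion qE = qvB, so E = vB.
E = 4.07×10⁵ × 0.0103 = 4190 V/m.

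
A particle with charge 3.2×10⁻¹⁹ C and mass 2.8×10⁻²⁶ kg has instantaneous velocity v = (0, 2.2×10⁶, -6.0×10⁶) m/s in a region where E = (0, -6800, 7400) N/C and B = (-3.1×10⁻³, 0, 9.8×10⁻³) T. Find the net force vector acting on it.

v×B = (2.16×10⁴, 1.86×10⁴, 6820) N/C.
E + v×B = (2.16×10⁴, 1.18×10⁴, 1.42×10⁴) N/C.
F = q(E + v×B) = (3.2×10⁻¹⁹ C)·(2.16×10⁴, 1.18×10⁴, 1.42×10⁴) = (6.90×10⁻¹⁵, 3.78×10⁻¹⁵, 4.55×10⁻¹⁵) N.

F ≈ (6.90×10⁻¹⁵, 3.78×10⁻¹⁵, 4.55×10⁻¹⁵) N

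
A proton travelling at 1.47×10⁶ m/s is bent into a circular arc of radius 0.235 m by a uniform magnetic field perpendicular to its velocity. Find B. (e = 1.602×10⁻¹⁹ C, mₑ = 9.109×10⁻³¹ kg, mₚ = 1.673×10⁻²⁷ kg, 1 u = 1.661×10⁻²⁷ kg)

From |q|vB = mv²/r, B = mv/(|q|r).
B = (1.673×10⁻²⁷)(1.47×10⁶)/((1.602×10⁻¹⁹)(0.235)) ≈ 0.0653 T.

B ≈ 0.0653 T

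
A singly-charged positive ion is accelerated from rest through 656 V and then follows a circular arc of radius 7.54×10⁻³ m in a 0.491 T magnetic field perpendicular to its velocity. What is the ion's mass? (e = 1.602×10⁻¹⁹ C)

m ≈ 1.67×10⁻²⁷ kg

Combine |q|V = ½mv² and r = mv/(|q|B): eliminate v to get m = qB²r²/(2V).
m = (1.602×10⁻¹⁹)(0.491)²(7.54×10⁻³)²/(2·656) ≈ 1.67×10⁻²⁷ kg.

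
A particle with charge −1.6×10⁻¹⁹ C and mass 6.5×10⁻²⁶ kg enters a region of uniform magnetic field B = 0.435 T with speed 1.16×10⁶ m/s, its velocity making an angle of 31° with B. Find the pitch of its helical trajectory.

v∥ = v cosθ = 1.16×10⁶·cos31° ≈ 9.943×10⁵ m/s.
T = 2πm/(|q|B) = 2π(6.5×10⁻²⁶)/((1.6×10⁻¹⁹)(0.435)) ≈ 5.868×10⁻⁶ s.
pitch = v∥ T = (9.943×10⁵)(5.868×10⁻⁶) ≈ 5.83 m.

p ≈ 5.83 m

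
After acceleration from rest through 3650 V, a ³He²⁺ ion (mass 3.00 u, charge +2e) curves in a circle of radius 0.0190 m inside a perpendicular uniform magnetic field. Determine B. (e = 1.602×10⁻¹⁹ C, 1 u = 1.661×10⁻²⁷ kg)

v = √(2|q|V/m) = √(2·3.204×10⁻¹⁹·3650/4.983×10⁻²⁷) ≈ 6.851×10⁵ m/s.
B = mv/(|q|r) = (4.983×10⁻²⁷)(6.851×10⁵)/((3.204×10⁻¹⁹)(0.0190)) ≈ 0.561 T.

B ≈ 0.561 T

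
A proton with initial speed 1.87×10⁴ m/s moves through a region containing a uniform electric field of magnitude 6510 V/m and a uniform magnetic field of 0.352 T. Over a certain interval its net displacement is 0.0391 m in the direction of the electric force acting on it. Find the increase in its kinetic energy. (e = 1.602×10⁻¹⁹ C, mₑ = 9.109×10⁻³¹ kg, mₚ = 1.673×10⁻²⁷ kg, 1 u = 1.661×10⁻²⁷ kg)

The magnetic force is always ⟂ v and does no work; only the electric force changes KE.
ΔKE = F_E · d = |q|E d = (1.602×10⁻¹⁹)(6510)(0.0391) ≈ 4.08×10⁻¹⁷ J.

ΔKE ≈ 4.08×10⁻¹⁷ J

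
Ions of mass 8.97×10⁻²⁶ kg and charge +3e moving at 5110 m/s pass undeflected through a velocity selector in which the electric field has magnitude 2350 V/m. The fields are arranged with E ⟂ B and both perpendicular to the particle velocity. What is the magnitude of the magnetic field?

Balance of forces in the selector: qE = qvB ⇒ B = E/v.
B = 2350/5110 = 0.460 T.

B = 0.460 T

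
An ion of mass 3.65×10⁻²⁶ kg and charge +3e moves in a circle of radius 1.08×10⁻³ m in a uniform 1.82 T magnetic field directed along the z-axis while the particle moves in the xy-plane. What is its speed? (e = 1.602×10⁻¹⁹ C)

From |q|vB = mv²/r, v = |q|Br/m.
v = (4.806×10⁻¹⁹)(1.82)(1.08×10⁻³)/3.65×10⁻²⁶ ≈ 2.59×10⁴ m/s.

v ≈ 2.59×10⁴ m/s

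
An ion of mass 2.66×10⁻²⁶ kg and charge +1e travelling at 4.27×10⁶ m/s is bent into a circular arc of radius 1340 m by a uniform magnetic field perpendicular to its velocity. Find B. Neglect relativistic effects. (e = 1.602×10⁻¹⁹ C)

From |q|vB = mv²/r, B = mv/(|q|r).
B = (2.66×10⁻²⁶)(4.27×10⁶)/((1.602×10⁻¹⁹)(1340)) ≈ 5.29×10⁻⁴ T.

B ≈ 5.29×10⁻⁴ T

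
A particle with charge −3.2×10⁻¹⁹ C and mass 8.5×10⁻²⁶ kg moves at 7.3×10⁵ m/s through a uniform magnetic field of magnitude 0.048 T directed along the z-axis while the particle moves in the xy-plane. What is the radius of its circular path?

r ≈ 4.0 m

The magnetic force provides the centripetal force: |q|vB = mv²/r.
r = mv/(|q|B) = (8.5×10⁻²⁶)(7.3×10⁵)/((3.2×10⁻¹⁹)(0.048)) ≈ 4.0 m.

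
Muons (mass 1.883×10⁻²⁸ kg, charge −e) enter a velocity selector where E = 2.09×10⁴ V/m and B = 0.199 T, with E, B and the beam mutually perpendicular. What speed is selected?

v = 1.05×10⁵ m/s

For undeflected motion the electric and magnetic forces balance: qE = qvB.
v = E/B = 2.09×10⁴/0.199 = 1.05×10⁵ m/s.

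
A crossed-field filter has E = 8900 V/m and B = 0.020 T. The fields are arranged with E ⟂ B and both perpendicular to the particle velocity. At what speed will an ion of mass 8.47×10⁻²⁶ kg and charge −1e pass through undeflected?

v = 4.4×10⁵ m/s

Straight-line motion ⇒ electric and magnetic forces cancel, so E = vB.
v = E/B = 8900/0.020 = 4.4×10⁵ m/s.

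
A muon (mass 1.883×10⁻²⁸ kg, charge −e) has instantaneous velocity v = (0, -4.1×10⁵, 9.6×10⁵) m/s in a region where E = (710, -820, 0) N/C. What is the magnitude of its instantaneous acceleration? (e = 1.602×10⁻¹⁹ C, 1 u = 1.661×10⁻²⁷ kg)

Only an electric field acts, so F = qE = (−1.602×10⁻¹⁹ C)·(710, -820, 0) = (-1.14×10⁻¹⁶, 1.31×10⁻¹⁶, 0) N.
|a| = |F|/m = 1.738×10⁻¹⁶/1.883×10⁻²⁸ ≈ 9.23×10¹¹ m/s².

|a| ≈ 9.23×10¹¹ m/s²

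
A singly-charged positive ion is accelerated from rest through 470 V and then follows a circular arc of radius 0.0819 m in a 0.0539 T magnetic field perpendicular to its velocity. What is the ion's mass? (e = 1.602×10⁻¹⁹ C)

m ≈ 3.32×10⁻²⁷ kg

Combine |q|V = ½mv² and r = mv/(|q|B): eliminate v to get m = qB²r²/(2V).
m = (1.602×10⁻¹⁹)(0.0539)²(0.0819)²/(2·470) ≈ 3.32×10⁻²⁷ kg.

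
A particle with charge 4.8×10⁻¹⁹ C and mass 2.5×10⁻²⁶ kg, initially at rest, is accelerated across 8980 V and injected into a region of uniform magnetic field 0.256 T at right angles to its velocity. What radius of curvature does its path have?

r ≈ 0.119 m

Acceleration: |q|V = ½mv² ⇒ v = √(2|q|V/m) = √(2·4.8×10⁻¹⁹·8980/2.5×10⁻²⁶) ≈ 5.872×10⁵ m/s.
In the field: r = mv/(|q|B) = (2.5×10⁻²⁶)(5.872×10⁵)/((4.8×10⁻¹⁹)(0.256)) ≈ 0.119 m.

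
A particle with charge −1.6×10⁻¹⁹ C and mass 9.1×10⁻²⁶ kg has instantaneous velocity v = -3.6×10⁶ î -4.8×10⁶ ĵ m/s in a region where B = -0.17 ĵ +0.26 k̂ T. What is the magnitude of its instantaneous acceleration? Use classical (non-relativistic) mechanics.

v×B = (-1.25×10⁶, 9.36×10⁵, 6.12×10⁵) N/C.
F = q v×B = (−1.6×10⁻¹⁹ C)·(-1.25×10⁶, 9.36×10⁵, 6.12×10⁵) = (2.00×10⁻¹³, -1.50×10⁻¹³, -9.79×10⁻¹⁴) N.
|a| = |F|/m = 2.681×10⁻¹³/9.1×10⁻²⁶ ≈ 2.95×10¹² m/s².

|a| ≈ 2.95×10¹² m/s²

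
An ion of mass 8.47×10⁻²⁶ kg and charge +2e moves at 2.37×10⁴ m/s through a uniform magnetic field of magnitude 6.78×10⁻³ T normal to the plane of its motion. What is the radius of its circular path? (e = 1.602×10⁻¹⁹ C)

r ≈ 0.924 m

The magnetic force provides the centripetal force: |q|vB = mv²/r.
r = mv/(|q|B) = (8.47×10⁻²⁶)(2.37×10⁴)/((3.204×10⁻¹⁹)(6.78×10⁻³)) ≈ 0.924 m.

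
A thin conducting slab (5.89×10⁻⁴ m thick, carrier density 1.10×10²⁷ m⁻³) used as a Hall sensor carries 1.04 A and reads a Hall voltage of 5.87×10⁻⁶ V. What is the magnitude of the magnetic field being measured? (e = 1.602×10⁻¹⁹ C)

From V_H = IB/(n e t), B = V_H n e t / I.
B = (5.87×10⁻⁶)(1.10×10²⁷)(1.602×10⁻¹⁹)(5.89×10⁻⁴)/1.04 ≈ 0.586 T.

B ≈ 0.586 T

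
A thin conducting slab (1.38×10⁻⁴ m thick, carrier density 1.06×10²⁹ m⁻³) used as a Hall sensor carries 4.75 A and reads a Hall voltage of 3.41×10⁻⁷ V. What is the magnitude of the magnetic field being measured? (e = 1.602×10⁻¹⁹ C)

From V_H = IB/(n e t), B = V_H n e t / I.
B = (3.41×10⁻⁷)(1.06×10²⁹)(1.602×10⁻¹⁹)(1.38×10⁻⁴)/4.75 ≈ 0.168 T.

B ≈ 0.168 T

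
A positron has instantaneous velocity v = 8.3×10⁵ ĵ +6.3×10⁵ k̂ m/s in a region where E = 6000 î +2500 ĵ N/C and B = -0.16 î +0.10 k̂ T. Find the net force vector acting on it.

v×B = (8.30×10⁴, -1.01×10⁵, 1.33×10⁵) N/C.
E + v×B = (8.90×10⁴, -9.83×10⁴, 1.33×10⁵) N/C.
F = q(E + v×B) = (1.602×10⁻¹⁹ C)·(8.90×10⁴, -9.83×10⁴, 1.33×10⁵) = (1.43×10⁻¹⁴, -1.57×10⁻¹⁴, 2.13×10⁻¹⁴) N.

F ≈ (1.43×10⁻¹⁴, -1.57×10⁻¹⁴, 2.13×10⁻¹⁴) N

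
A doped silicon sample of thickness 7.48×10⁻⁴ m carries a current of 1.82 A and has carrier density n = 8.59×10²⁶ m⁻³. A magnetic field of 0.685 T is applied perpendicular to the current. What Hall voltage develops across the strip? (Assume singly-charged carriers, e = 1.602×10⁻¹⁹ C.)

V_H = IB/(n e t).
V_H = (1.82)(0.685)/((8.59×10²⁶)(1.602×10⁻¹⁹)(7.48×10⁻⁴)) ≈ 1.21×10⁻⁵ V.

V_H ≈ 1.21×10⁻⁵ V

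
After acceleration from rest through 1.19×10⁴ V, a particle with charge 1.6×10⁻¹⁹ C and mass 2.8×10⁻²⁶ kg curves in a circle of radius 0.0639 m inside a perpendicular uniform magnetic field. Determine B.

B ≈ 1.01 T

v = √(2|q|V/m) = √(2·1.6×10⁻¹⁹·1.19×10⁴/2.8×10⁻²⁶) ≈ 3.688×10⁵ m/s.
B = mv/(|q|r) = (2.8×10⁻²⁶)(3.688×10⁵)/((1.6×10⁻¹⁹)(0.0639)) ≈ 1.01 T.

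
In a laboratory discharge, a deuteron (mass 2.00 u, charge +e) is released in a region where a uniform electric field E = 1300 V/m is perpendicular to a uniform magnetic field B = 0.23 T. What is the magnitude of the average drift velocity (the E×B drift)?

The steady drift has the magnetic force balancing the electric force, so v_d = E/B.
v_d = 1300/0.23 = 5700 m/s.

v_d ≈ 5700 m/s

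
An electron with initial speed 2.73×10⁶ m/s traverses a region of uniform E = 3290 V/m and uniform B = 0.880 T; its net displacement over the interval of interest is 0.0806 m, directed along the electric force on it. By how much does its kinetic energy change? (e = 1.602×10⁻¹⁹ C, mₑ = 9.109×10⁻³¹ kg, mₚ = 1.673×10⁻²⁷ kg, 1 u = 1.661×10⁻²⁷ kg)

The magnetic force is always ⟂ v and does no work; only the electric force changes KE.
ΔKE = F_E · d = |q|E d = (1.602×10⁻¹⁹)(3290)(0.0806) ≈ 4.25×10⁻¹⁷ J.

ΔKE ≈ 4.25×10⁻¹⁷ J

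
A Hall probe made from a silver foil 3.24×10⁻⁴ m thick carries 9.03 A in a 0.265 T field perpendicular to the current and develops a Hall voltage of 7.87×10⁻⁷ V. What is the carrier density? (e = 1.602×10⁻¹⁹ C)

From V_H = IB/(n e t), n = IB/(V_H e t).
n = (9.03)(0.265)/((7.87×10⁻⁷)(1.602×10⁻¹⁹)(3.24×10⁻⁴)) ≈ 5.86×10²⁸ m⁻³.

n ≈ 5.86×10²⁸ m⁻³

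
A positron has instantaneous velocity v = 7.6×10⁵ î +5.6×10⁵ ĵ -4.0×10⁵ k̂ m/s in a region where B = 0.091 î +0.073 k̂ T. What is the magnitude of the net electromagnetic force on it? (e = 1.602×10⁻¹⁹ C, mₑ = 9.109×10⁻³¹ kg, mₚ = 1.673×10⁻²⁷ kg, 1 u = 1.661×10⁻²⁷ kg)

|F| ≈ 1.81×10⁻¹⁴ N

v×B = (4.09×10⁴, -9.19×10⁴, -5.10×10⁴) N/C.
F = q v×B = (1.602×10⁻¹⁹ C)·(4.09×10⁴, -9.19×10⁴, -5.10×10⁴) = (6.55×10⁻¹⁵, -1.47×10⁻¹⁴, -8.16×10⁻¹⁵) N.
|F| = 1.81×10⁻¹⁴ N.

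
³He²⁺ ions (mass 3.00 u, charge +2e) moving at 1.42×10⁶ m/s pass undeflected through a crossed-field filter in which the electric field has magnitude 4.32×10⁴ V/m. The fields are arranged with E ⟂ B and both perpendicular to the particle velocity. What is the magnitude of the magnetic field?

Balance of forces in the selector: qE = qvB ⇒ B = E/v.
B = 4.32×10⁴/1.42×10⁶ = 0.0304 T.

B = 0.0304 T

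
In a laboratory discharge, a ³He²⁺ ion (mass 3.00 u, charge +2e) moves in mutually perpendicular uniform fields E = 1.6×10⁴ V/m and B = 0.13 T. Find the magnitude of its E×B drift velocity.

In crossed fields the guiding centre drifts at v_d = |E×B|/B² = E/B, independent of charge and mass.
v_d = 1.6×10⁴/0.13 = 1.2×10⁵ m/s.

v_d ≈ 1.2×10⁵ m/s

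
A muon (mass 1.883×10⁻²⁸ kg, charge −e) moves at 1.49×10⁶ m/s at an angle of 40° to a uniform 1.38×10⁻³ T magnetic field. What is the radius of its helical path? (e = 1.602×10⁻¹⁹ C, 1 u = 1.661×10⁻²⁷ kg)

r ≈ 0.816 m

v⊥ = v sinθ = 1.49×10⁶·sin40° ≈ 9.578×10⁵ m/s.
r = m v⊥/(|q|B) = (1.883×10⁻²⁸)(9.578×10⁵)/((1.602×10⁻¹⁹)(1.38×10⁻³)) ≈ 0.816 m.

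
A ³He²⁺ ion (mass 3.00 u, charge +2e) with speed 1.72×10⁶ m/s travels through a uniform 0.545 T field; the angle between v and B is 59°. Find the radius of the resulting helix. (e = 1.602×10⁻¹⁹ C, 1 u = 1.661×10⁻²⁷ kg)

r ≈ 0.0421 m

v⊥ = v sinθ = 1.72×10⁶·sin59° ≈ 1.474×10⁶ m/s.
r = m v⊥/(|q|B) = (4.983×10⁻²⁷)(1.474×10⁶)/((3.204×10⁻¹⁹)(0.545)) ≈ 0.0421 m.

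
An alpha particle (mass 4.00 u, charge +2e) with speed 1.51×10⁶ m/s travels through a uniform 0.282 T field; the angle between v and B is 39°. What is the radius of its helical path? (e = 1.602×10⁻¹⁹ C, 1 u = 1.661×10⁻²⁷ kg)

r ≈ 0.0699 m

v⊥ = v sinθ = 1.51×10⁶·sin39° ≈ 9.503×10⁵ m/s.
r = m v⊥/(|q|B) = (6.644×10⁻²⁷)(9.503×10⁵)/((3.204×10⁻¹⁹)(0.282)) ≈ 0.0699 m.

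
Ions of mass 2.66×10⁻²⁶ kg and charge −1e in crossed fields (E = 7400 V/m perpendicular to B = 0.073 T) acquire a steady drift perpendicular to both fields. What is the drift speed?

In crossed fields the guiding centre drifts at v_d = |E×B|/B² = E/B, independent of charge and mass.
v_d = 7400/0.073 = 1.0×10⁵ m/s.

v_d ≈ 1.0×10⁵ m/s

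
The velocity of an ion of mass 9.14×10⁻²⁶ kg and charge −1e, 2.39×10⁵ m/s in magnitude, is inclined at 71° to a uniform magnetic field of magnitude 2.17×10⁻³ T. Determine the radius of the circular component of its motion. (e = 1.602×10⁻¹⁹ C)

v⊥ = v sinθ = 2.39×10⁵·sin71° ≈ 2.260×10⁵ m/s.
r = m v⊥/(|q|B) = (9.14×10⁻²⁶)(2.260×10⁵)/((1.602×10⁻¹⁹)(2.17×10⁻³)) ≈ 59.4 m.

r ≈ 59.4 m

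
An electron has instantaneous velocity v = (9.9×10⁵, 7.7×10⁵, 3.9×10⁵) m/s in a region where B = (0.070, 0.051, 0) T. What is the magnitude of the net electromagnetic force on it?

|F| ≈ 5.44×10⁻¹⁵ N

v×B = (-1.99×10⁴, 2.73×10⁴, -3410) N/C.
F = q v×B = (−1.602×10⁻¹⁹ C)·(-1.99×10⁴, 2.73×10⁴, -3410) = (3.19×10⁻¹⁵, -4.37×10⁻¹⁵, 5.46×10⁻¹⁶) N.
|F| = 5.44×10⁻¹⁵ N.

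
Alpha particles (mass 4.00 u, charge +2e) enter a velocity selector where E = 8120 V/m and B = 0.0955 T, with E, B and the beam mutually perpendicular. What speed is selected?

v = 8.50×10⁴ m/s

For undeflected motion the electric and magnetic forces balance: qE = qvB.
v = E/B = 8120/0.0955 = 8.50×10⁴ m/s.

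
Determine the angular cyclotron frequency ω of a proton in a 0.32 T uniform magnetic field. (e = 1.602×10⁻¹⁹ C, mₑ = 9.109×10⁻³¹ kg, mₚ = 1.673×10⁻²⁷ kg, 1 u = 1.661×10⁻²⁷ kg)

ω ≈ 3.1×10⁷ rad/s

ω = |q|B/m.
ω = (1.602×10⁻¹⁹)(0.32)/1.673×10⁻²⁷ ≈ 3.1×10⁷ rad/s.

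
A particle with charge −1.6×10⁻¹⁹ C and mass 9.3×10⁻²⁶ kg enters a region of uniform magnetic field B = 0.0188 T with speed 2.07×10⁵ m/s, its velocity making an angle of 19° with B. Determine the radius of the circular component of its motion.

v⊥ = v sinθ = 2.07×10⁵·sin19° ≈ 6.739×10⁴ m/s.
r = m v⊥/(|q|B) = (9.3×10⁻²⁶)(6.739×10⁴)/((1.6×10⁻¹⁹)(0.0188)) ≈ 2.08 m.

r ≈ 2.08 m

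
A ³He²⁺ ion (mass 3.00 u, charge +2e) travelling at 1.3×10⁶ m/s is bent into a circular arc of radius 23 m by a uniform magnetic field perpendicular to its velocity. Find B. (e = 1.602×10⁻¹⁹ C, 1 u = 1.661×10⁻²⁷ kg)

B ≈ 8.8×10⁻⁴ T

From |q|vB = mv²/r, B = mv/(|q|r).
B = (4.983×10⁻²⁷)(1.3×10⁶)/((3.204×10⁻¹⁹)(23)) ≈ 8.8×10⁻⁴ T.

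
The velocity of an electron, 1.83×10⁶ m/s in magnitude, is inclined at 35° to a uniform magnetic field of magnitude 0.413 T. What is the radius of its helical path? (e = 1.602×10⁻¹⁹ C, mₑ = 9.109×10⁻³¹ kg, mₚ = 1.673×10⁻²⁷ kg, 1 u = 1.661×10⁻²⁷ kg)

v⊥ = v sinθ = 1.83×10⁶·sin35° ≈ 1.050×10⁶ m/s.
r = m v⊥/(|q|B) = (9.109×10⁻³¹)(1.050×10⁶)/((1.602×10⁻¹⁹)(0.413)) ≈ 1.45×10⁻⁵ m.

r ≈ 1.45×10⁻⁵ m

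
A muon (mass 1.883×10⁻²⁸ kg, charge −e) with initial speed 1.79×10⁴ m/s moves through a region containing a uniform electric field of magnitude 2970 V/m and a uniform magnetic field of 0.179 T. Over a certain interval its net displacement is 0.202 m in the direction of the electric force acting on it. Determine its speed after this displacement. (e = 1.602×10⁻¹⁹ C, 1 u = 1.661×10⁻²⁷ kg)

v_f ≈ 1.01×10⁶ m/s

B does no work; ΔKE = |q|E d.
½mv_f² = ½mv₀² + |q|Ed = ½(1.883×10⁻²⁸)(1.79×10⁴)² + (1.602×10⁻¹⁹)(2970)(0.202) ≈ 3.017×10⁻²⁰ J + 9.611×10⁻¹⁷ J ≈ 9.614×10⁻¹⁷ J.
v_f = √(2·9.614×10⁻¹⁷/1.883×10⁻²⁸) ≈ 1.01×10⁶ m/s.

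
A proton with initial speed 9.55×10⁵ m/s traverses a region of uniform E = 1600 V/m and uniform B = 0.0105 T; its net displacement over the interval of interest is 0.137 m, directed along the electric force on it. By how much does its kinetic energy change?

ΔKE ≈ 3.51×10⁻¹⁷ J

The magnetic force is always ⟂ v and does no work; only the electric force changes KE.
ΔKE = F_E · d = |q|E d = (1.602×10⁻¹⁹)(1600)(0.137) ≈ 3.51×10⁻¹⁷ J.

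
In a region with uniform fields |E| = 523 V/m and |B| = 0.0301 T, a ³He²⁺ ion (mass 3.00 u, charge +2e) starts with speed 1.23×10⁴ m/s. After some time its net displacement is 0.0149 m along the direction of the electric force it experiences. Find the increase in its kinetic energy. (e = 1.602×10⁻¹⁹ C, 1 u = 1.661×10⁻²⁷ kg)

ΔKE ≈ 2.50×10⁻¹⁸ J

The magnetic force is always ⟂ v and does no work; only the electric force changes KE.
ΔKE = F_E · d = |q|E d = (3.204×10⁻¹⁹)(523)(0.0149) ≈ 2.50×10⁻¹⁸ J.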